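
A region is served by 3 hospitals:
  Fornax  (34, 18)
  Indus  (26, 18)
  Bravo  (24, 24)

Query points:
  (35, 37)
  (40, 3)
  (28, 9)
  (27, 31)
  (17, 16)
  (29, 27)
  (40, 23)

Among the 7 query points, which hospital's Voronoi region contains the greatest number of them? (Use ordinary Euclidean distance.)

(35, 37) — d² to each: Fornax:362, Indus:442, Bravo:290 → nearest is Bravo
(40, 3) — d² to each: Fornax:261, Indus:421, Bravo:697 → nearest is Fornax
(28, 9) — d² to each: Fornax:117, Indus:85, Bravo:241 → nearest is Indus
(27, 31) — d² to each: Fornax:218, Indus:170, Bravo:58 → nearest is Bravo
(17, 16) — d² to each: Fornax:293, Indus:85, Bravo:113 → nearest is Indus
(29, 27) — d² to each: Fornax:106, Indus:90, Bravo:34 → nearest is Bravo
(40, 23) — d² to each: Fornax:61, Indus:221, Bravo:257 → nearest is Fornax
Tally — Fornax:2, Indus:2, Bravo:3. Bravo captures the most (3).

Bravo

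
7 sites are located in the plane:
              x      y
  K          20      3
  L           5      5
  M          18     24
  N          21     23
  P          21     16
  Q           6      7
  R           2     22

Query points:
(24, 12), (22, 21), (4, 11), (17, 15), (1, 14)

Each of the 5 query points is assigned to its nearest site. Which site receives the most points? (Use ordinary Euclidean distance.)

P

(24, 12) — d² to each: K:97, L:410, M:180, N:130, P:25, Q:349, R:584 → nearest is P
(22, 21) — d² to each: K:328, L:545, M:25, N:5, P:26, Q:452, R:401 → nearest is N
(4, 11) — d² to each: K:320, L:37, M:365, N:433, P:314, Q:20, R:125 → nearest is Q
(17, 15) — d² to each: K:153, L:244, M:82, N:80, P:17, Q:185, R:274 → nearest is P
(1, 14) — d² to each: K:482, L:97, M:389, N:481, P:404, Q:74, R:65 → nearest is R
Tally — N:1, P:2, Q:1, R:1. P captures the most (2).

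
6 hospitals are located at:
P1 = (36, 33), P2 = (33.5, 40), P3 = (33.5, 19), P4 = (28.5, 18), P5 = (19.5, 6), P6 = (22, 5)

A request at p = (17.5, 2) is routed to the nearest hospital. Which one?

P5

Since √ is increasing, it suffices to compare squared distances:
|pP1|² = (17.5−36)² + (2−33)² = 342.25 + 961 = 1303.25
|pP2|² = (17.5−33.5)² + (2−40)² = 256 + 1444 = 1700
|pP3|² = (17.5−33.5)² + (2−19)² = 256 + 289 = 545
|pP4|² = (17.5−28.5)² + (2−18)² = 121 + 256 = 377
|pP5|² = (17.5−19.5)² + (2−6)² = 4 + 16 = 20
|pP6|² = (17.5−22)² + (2−5)² = 20.25 + 9 = 29.25
Minimum is at P5.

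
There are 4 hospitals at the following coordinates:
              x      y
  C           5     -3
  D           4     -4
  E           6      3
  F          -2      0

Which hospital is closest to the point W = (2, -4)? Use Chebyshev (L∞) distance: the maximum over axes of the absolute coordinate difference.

d(W,C) = max(3, 1) = 3
d(W,D) = max(2, 0) = 2
d(W,E) = max(4, 7) = 7
d(W,F) = max(4, 4) = 4
Minimum is at D.

D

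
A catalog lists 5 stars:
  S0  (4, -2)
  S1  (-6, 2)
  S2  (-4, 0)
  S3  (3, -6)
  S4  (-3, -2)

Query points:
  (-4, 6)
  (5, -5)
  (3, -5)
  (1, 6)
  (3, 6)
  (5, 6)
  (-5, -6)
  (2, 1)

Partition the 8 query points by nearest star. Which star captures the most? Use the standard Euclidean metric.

S0

(-4, 6) — d² to each: S0:128, S1:20, S2:36, S3:193, S4:65 → nearest is S1
(5, -5) — d² to each: S0:10, S1:170, S2:106, S3:5, S4:73 → nearest is S3
(3, -5) — d² to each: S0:10, S1:130, S2:74, S3:1, S4:45 → nearest is S3
(1, 6) — d² to each: S0:73, S1:65, S2:61, S3:148, S4:80 → nearest is S2
(3, 6) — d² to each: S0:65, S1:97, S2:85, S3:144, S4:100 → nearest is S0
(5, 6) — d² to each: S0:65, S1:137, S2:117, S3:148, S4:128 → nearest is S0
(-5, -6) — d² to each: S0:97, S1:65, S2:37, S3:64, S4:20 → nearest is S4
(2, 1) — d² to each: S0:13, S1:65, S2:37, S3:50, S4:34 → nearest is S0
Tally — S0:3, S1:1, S2:1, S3:2, S4:1. S0 captures the most (3).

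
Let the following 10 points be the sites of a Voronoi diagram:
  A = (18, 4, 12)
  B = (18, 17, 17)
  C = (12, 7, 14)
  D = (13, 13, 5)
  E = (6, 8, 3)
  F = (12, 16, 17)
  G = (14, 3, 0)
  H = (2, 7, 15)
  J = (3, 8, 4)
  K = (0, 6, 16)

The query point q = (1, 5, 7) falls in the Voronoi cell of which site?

Compare squared distances (the ordering matches that of the actual distances):
|qA|² = 289 + 1 + 25 = 315
|qB|² = 289 + 144 + 100 = 533
|qC|² = 121 + 4 + 49 = 174
|qD|² = 144 + 64 + 4 = 212
|qE|² = 25 + 9 + 16 = 50
|qF|² = 121 + 121 + 100 = 342
|qG|² = 169 + 4 + 49 = 222
|qH|² = 1 + 4 + 64 = 69
|qJ|² = 4 + 9 + 9 = 22
|qK|² = 1 + 1 + 81 = 83
Minimum is at J.

J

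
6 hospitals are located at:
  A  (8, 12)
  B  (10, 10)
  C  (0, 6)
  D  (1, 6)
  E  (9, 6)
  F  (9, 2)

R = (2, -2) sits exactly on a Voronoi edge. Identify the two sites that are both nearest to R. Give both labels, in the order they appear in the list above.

D and F

Squared distances from R to each site:
|RA|² = (2−8)² + (-2−12)² = 36 + 196 = 232
|RB|² = (2−10)² + (-2−10)² = 64 + 144 = 208
|RC|² = (2−0)² + (-2−6)² = 4 + 64 = 68
|RD|² = (2−1)² + (-2−6)² = 1 + 64 = 65
|RE|² = (2−9)² + (-2−6)² = 49 + 64 = 113
|RF|² = (2−9)² + (-2−2)² = 49 + 16 = 65
R is equidistant from D and F (both at squared distance 65), and every other site is strictly farther — so R lies on the D–F Voronoi edge.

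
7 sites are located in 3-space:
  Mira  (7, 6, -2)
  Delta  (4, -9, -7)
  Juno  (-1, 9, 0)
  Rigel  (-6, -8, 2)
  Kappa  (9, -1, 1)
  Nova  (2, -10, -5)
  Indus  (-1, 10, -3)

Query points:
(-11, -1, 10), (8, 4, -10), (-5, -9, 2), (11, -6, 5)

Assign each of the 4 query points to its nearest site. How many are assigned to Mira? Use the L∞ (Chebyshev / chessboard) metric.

(-11, -1, 10) — d to each: Mira:18, Delta:17, Juno:10, Rigel:8, Kappa:20, Nova:15, Indus:13 → nearest is Rigel
(8, 4, -10) — d to each: Mira:8, Delta:13, Juno:10, Rigel:14, Kappa:11, Nova:14, Indus:9 → nearest is Mira
(-5, -9, 2) — d to each: Mira:15, Delta:9, Juno:18, Rigel:1, Kappa:14, Nova:7, Indus:19 → nearest is Rigel
(11, -6, 5) — d to each: Mira:12, Delta:12, Juno:15, Rigel:17, Kappa:5, Nova:10, Indus:16 → nearest is Kappa
1 of the 4 points has Mira as nearest.

1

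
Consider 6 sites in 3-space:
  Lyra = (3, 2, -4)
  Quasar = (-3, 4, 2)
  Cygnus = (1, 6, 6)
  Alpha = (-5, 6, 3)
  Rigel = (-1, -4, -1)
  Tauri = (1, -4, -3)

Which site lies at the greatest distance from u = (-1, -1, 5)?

Lyra

Compare squared distances (the ordering matches that of the actual distances):
d²(u, Lyra) = (-1−3)² + (-1−2)² + (5−(-4))² = 16 + 9 + 81 = 106
d²(u, Quasar) = (-1−(-3))² + (-1−4)² + (5−2)² = 4 + 25 + 9 = 38
d²(u, Cygnus) = (-1−1)² + (-1−6)² + (5−6)² = 4 + 49 + 1 = 54
d²(u, Alpha) = (-1−(-5))² + (-1−6)² + (5−3)² = 16 + 49 + 4 = 69
d²(u, Rigel) = (-1−(-1))² + (-1−(-4))² + (5−(-1))² = 0 + 9 + 36 = 45
d²(u, Tauri) = (-1−1)² + (-1−(-4))² + (5−(-3))² = 4 + 9 + 64 = 77
The largest is to Lyra.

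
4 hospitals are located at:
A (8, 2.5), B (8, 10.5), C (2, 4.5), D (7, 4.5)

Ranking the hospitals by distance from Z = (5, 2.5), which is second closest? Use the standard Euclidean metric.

A

Squared Euclidean distances:
|ZA|² = (5−8)² + (2.5−2.5)² = 9 + 0 = 9
|ZB|² = (5−8)² + (2.5−10.5)² = 9 + 64 = 73
|ZC|² = (5−2)² + (2.5−4.5)² = 9 + 4 = 13
|ZD|² = (5−7)² + (2.5−4.5)² = 4 + 4 = 8
Sorted ascending: D, A, C, … — the second-nearest is A.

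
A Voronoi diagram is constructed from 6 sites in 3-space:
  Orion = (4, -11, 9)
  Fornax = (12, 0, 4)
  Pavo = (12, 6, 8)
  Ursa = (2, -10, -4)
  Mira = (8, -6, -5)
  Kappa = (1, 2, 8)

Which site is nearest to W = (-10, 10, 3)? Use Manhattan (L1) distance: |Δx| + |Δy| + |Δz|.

d(W, Orion) = |-10−4| + |10−(-11)| + |3−9| = 14 + 21 + 6 = 41
d(W, Fornax) = |-10−12| + |10−0| + |3−4| = 22 + 10 + 1 = 33
d(W, Pavo) = |-10−12| + |10−6| + |3−8| = 22 + 4 + 5 = 31
d(W, Ursa) = |-10−2| + |10−(-10)| + |3−(-4)| = 12 + 20 + 7 = 39
d(W, Mira) = |-10−8| + |10−(-6)| + |3−(-5)| = 18 + 16 + 8 = 42
d(W, Kappa) = |-10−1| + |10−2| + |3−8| = 11 + 8 + 5 = 24
The smallest is to Kappa, so W lies in the Voronoi region of Kappa.

Kappa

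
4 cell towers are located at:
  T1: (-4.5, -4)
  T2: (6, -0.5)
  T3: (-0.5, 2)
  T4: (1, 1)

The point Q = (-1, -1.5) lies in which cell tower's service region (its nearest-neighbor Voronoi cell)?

T4

Squared Euclidean distances:
|QT1|² = (-1−(-4.5))² + (-1.5−(-4))² = 12.25 + 6.25 = 18.5
|QT2|² = (-1−6)² + (-1.5−(-0.5))² = 49 + 1 = 50
|QT3|² = (-1−(-0.5))² + (-1.5−2)² = 0.25 + 12.25 = 12.5
|QT4|² = (-1−1)² + (-1.5−1)² = 4 + 6.25 = 10.25
The smallest is to T4, so Q lies in the Voronoi region of T4.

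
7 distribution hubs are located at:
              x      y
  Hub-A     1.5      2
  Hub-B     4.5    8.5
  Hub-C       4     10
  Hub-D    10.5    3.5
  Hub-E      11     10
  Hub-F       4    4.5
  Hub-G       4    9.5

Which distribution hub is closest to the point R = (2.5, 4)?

Squared Euclidean distances:
d²(R, Hub-A) = (2.5−1.5)² + (4−2)² = 1 + 4 = 5
d²(R, Hub-B) = (2.5−4.5)² + (4−8.5)² = 4 + 20.25 = 24.25
d²(R, Hub-C) = (2.5−4)² + (4−10)² = 2.25 + 36 = 38.25
d²(R, Hub-D) = (2.5−10.5)² + (4−3.5)² = 64 + 0.25 = 64.25
d²(R, Hub-E) = (2.5−11)² + (4−10)² = 72.25 + 36 = 108.25
d²(R, Hub-F) = (2.5−4)² + (4−4.5)² = 2.25 + 0.25 = 2.5
d²(R, Hub-G) = (2.5−4)² + (4−9.5)² = 2.25 + 30.25 = 32.5
Hub-F is nearest.

Hub-F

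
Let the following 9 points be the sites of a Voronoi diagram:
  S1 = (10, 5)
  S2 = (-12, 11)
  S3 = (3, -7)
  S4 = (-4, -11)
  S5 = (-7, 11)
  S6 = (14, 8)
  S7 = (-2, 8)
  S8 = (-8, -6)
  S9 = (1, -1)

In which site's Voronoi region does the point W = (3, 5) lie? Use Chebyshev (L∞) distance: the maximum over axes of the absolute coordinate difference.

S7

d(W,S1) = max(7, 0) = 7
d(W,S2) = max(15, 6) = 15
d(W,S3) = max(0, 12) = 12
d(W,S4) = max(7, 16) = 16
d(W,S5) = max(10, 6) = 10
d(W,S6) = max(11, 3) = 11
d(W,S7) = max(5, 3) = 5
d(W,S8) = max(11, 11) = 11
d(W,S9) = max(2, 6) = 6
Minimum is at S7.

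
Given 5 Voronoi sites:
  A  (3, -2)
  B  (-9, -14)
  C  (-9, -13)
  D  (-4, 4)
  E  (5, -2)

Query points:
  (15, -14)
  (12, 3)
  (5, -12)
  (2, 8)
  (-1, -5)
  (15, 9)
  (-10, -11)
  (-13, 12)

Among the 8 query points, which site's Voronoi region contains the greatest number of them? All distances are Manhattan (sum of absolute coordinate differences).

(15, -14) — d to each: A:24, B:24, C:25, D:37, E:22 → nearest is E
(12, 3) — d to each: A:14, B:38, C:37, D:17, E:12 → nearest is E
(5, -12) — d to each: A:12, B:16, C:15, D:25, E:10 → nearest is E
(2, 8) — d to each: A:11, B:33, C:32, D:10, E:13 → nearest is D
(-1, -5) — d to each: A:7, B:17, C:16, D:12, E:9 → nearest is A
(15, 9) — d to each: A:23, B:47, C:46, D:24, E:21 → nearest is E
(-10, -11) — d to each: A:22, B:4, C:3, D:21, E:24 → nearest is C
(-13, 12) — d to each: A:30, B:30, C:29, D:17, E:32 → nearest is D
Tally — A:1, C:1, D:2, E:4. E captures the most (4).

E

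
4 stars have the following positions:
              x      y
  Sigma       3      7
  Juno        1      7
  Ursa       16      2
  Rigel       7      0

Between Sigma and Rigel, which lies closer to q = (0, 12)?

Compare squared distances:
d²(q, Sigma) = (0−3)² + (12−7)² = 9 + 25 = 34
d²(q, Rigel) = (0−7)² + (12−0)² = 49 + 144 = 193
34 < 193, so Sigma is closer.

Sigma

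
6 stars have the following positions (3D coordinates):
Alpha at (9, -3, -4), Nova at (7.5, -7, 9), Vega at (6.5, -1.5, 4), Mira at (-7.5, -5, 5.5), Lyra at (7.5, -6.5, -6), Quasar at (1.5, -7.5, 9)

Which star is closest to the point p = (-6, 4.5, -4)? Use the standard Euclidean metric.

Since √ is increasing, it suffices to compare squared distances:
d²(p, Alpha) = (-6−9)² + (4.5−(-3))² + (-4−(-4))² = 225 + 56.25 + 0 = 281.25
d²(p, Nova) = (-6−7.5)² + (4.5−(-7))² + (-4−9)² = 182.25 + 132.25 + 169 = 483.5
d²(p, Vega) = (-6−6.5)² + (4.5−(-1.5))² + (-4−4)² = 156.25 + 36 + 64 = 256.25
d²(p, Mira) = (-6−(-7.5))² + (4.5−(-5))² + (-4−5.5)² = 2.25 + 90.25 + 90.25 = 182.75
d²(p, Lyra) = (-6−7.5)² + (4.5−(-6.5))² + (-4−(-6))² = 182.25 + 121 + 4 = 307.25
d²(p, Quasar) = (-6−1.5)² + (4.5−(-7.5))² + (-4−9)² = 56.25 + 144 + 169 = 369.25
Mira is nearest.

Mira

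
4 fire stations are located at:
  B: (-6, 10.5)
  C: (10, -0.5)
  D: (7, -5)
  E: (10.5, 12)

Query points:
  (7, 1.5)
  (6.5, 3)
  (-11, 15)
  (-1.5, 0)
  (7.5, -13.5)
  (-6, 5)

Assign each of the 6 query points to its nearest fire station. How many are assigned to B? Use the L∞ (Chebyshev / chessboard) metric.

2

(7, 1.5) — d to each: B:13, C:3, D:6.5, E:10.5 → nearest is C
(6.5, 3) — d to each: B:12.5, C:3.5, D:8, E:9 → nearest is C
(-11, 15) — d to each: B:5, C:21, D:20, E:21.5 → nearest is B
(-1.5, 0) — d to each: B:10.5, C:11.5, D:8.5, E:12 → nearest is D
(7.5, -13.5) — d to each: B:24, C:13, D:8.5, E:25.5 → nearest is D
(-6, 5) — d to each: B:5.5, C:16, D:13, E:16.5 → nearest is B
2 of the 6 points have B as nearest.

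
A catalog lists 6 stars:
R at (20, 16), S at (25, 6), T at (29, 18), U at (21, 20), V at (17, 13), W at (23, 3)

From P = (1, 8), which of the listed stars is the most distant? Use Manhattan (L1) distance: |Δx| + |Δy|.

T

d(P,R) = |1−20| + |8−16| = 19 + 8 = 27
d(P,S) = |1−25| + |8−6| = 24 + 2 = 26
d(P,T) = |1−29| + |8−18| = 28 + 10 = 38
d(P,U) = |1−21| + |8−20| = 20 + 12 = 32
d(P,V) = |1−17| + |8−13| = 16 + 5 = 21
d(P,W) = |1−23| + |8−3| = 22 + 5 = 27
The largest is to T.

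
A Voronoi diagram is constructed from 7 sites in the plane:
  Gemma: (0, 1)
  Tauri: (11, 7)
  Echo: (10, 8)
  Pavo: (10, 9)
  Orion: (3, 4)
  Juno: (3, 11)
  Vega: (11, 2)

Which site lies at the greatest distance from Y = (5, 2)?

Juno

Since √ is increasing, it suffices to compare squared distances:
d²(Y, Gemma) = 25 + 1 = 26
d²(Y, Tauri) = 36 + 25 = 61
d²(Y, Echo) = 25 + 36 = 61
d²(Y, Pavo) = 25 + 49 = 74
d²(Y, Orion) = 4 + 4 = 8
d²(Y, Juno) = 4 + 81 = 85
d²(Y, Vega) = 36 + 0 = 36
The largest is to Juno.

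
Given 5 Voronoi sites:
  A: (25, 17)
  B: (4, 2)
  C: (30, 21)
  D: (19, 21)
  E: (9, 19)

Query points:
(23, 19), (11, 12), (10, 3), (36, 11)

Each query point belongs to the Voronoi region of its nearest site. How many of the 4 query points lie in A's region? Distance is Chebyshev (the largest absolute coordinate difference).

1

(23, 19) — d to each: A:2, B:19, C:7, D:4, E:14 → nearest is A
(11, 12) — d to each: A:14, B:10, C:19, D:9, E:7 → nearest is E
(10, 3) — d to each: A:15, B:6, C:20, D:18, E:16 → nearest is B
(36, 11) — d to each: A:11, B:32, C:10, D:17, E:27 → nearest is C
1 of the 4 points has A as nearest.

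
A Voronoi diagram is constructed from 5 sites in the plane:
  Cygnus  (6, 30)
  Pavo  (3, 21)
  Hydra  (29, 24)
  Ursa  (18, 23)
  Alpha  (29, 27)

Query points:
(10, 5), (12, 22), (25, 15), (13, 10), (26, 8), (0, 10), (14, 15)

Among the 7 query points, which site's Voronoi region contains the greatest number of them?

(10, 5) — d² to each: Cygnus:641, Pavo:305, Hydra:722, Ursa:388, Alpha:845 → nearest is Pavo
(12, 22) — d² to each: Cygnus:100, Pavo:82, Hydra:293, Ursa:37, Alpha:314 → nearest is Ursa
(25, 15) — d² to each: Cygnus:586, Pavo:520, Hydra:97, Ursa:113, Alpha:160 → nearest is Hydra
(13, 10) — d² to each: Cygnus:449, Pavo:221, Hydra:452, Ursa:194, Alpha:545 → nearest is Ursa
(26, 8) — d² to each: Cygnus:884, Pavo:698, Hydra:265, Ursa:289, Alpha:370 → nearest is Hydra
(0, 10) — d² to each: Cygnus:436, Pavo:130, Hydra:1037, Ursa:493, Alpha:1130 → nearest is Pavo
(14, 15) — d² to each: Cygnus:289, Pavo:157, Hydra:306, Ursa:80, Alpha:369 → nearest is Ursa
Tally — Pavo:2, Hydra:2, Ursa:3. Ursa captures the most (3).

Ursa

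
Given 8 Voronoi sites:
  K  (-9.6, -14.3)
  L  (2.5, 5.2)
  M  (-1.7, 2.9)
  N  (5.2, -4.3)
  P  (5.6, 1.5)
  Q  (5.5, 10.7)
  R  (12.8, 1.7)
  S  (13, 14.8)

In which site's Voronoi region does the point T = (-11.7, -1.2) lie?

M

Since √ is increasing, it suffices to compare squared distances:
|TK|² = 4.41 + 171.61 = 176.02
|TL|² = 201.64 + 40.96 = 242.6
|TM|² = 100 + 16.81 = 116.81
|TN|² = 285.61 + 9.61 = 295.22
|TP|² = 299.29 + 7.29 = 306.58
|TQ|² = 295.84 + 141.61 = 437.45
|TR|² = 600.25 + 8.41 = 608.66
|TS|² = 610.09 + 256 = 866.09
M is nearest.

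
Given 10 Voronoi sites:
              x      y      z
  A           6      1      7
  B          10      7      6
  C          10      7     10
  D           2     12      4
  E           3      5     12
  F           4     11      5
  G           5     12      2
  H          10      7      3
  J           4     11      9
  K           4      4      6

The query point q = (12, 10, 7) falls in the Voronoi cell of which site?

Since √ is increasing, it suffices to compare squared distances:
|qA|² = (12−6)² + (10−1)² + (7−7)² = 36 + 81 + 0 = 117
|qB|² = (12−10)² + (10−7)² + (7−6)² = 4 + 9 + 1 = 14
|qC|² = (12−10)² + (10−7)² + (7−10)² = 4 + 9 + 9 = 22
|qD|² = (12−2)² + (10−12)² + (7−4)² = 100 + 4 + 9 = 113
|qE|² = (12−3)² + (10−5)² + (7−12)² = 81 + 25 + 25 = 131
|qF|² = (12−4)² + (10−11)² + (7−5)² = 64 + 1 + 4 = 69
|qG|² = (12−5)² + (10−12)² + (7−2)² = 49 + 4 + 25 = 78
|qH|² = (12−10)² + (10−7)² + (7−3)² = 4 + 9 + 16 = 29
|qJ|² = (12−4)² + (10−11)² + (7−9)² = 64 + 1 + 4 = 69
|qK|² = (12−4)² + (10−4)² + (7−6)² = 64 + 36 + 1 = 101
Minimum is at B.

B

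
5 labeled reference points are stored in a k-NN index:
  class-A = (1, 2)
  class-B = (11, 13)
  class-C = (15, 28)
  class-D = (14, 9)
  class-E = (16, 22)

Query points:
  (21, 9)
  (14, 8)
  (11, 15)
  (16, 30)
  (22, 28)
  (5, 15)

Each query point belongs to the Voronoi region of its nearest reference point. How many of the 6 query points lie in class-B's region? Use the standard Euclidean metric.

2

(21, 9) — d² to each: class-A:449, class-B:116, class-C:397, class-D:49, class-E:194 → nearest is class-D
(14, 8) — d² to each: class-A:205, class-B:34, class-C:401, class-D:1, class-E:200 → nearest is class-D
(11, 15) — d² to each: class-A:269, class-B:4, class-C:185, class-D:45, class-E:74 → nearest is class-B
(16, 30) — d² to each: class-A:1009, class-B:314, class-C:5, class-D:445, class-E:64 → nearest is class-C
(22, 28) — d² to each: class-A:1117, class-B:346, class-C:49, class-D:425, class-E:72 → nearest is class-C
(5, 15) — d² to each: class-A:185, class-B:40, class-C:269, class-D:117, class-E:170 → nearest is class-B
2 of the 6 points have class-B as nearest.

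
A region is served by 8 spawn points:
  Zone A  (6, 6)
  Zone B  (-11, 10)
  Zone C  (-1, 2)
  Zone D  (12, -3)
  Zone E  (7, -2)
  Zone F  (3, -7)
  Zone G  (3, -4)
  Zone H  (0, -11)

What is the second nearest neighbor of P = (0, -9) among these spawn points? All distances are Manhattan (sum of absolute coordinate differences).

d(P, Zone A) = |0−6| + |-9−6| = 6 + 15 = 21
d(P, Zone B) = |0−(-11)| + |-9−10| = 11 + 19 = 30
d(P, Zone C) = |0−(-1)| + |-9−2| = 1 + 11 = 12
d(P, Zone D) = |0−12| + |-9−(-3)| = 12 + 6 = 18
d(P, Zone E) = |0−7| + |-9−(-2)| = 7 + 7 = 14
d(P, Zone F) = |0−3| + |-9−(-7)| = 3 + 2 = 5
d(P, Zone G) = |0−3| + |-9−(-4)| = 3 + 5 = 8
d(P, Zone H) = |0−0| + |-9−(-11)| = 0 + 2 = 2
Sorted ascending: Zone H, Zone F, Zone G, … — the second-nearest is Zone F.

Zone F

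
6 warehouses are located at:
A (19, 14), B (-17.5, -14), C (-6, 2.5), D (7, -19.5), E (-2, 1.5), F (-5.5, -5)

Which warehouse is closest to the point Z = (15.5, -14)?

D

Compare squared distances (the ordering matches that of the actual distances):
|ZA|² = (15.5−19)² + (-14−14)² = 12.25 + 784 = 796.25
|ZB|² = (15.5−(-17.5))² + (-14−(-14))² = 1089 + 0 = 1089
|ZC|² = (15.5−(-6))² + (-14−2.5)² = 462.25 + 272.25 = 734.5
|ZD|² = (15.5−7)² + (-14−(-19.5))² = 72.25 + 30.25 = 102.5
|ZE|² = (15.5−(-2))² + (-14−1.5)² = 306.25 + 240.25 = 546.5
|ZF|² = (15.5−(-5.5))² + (-14−(-5))² = 441 + 81 = 522
Minimum is at D.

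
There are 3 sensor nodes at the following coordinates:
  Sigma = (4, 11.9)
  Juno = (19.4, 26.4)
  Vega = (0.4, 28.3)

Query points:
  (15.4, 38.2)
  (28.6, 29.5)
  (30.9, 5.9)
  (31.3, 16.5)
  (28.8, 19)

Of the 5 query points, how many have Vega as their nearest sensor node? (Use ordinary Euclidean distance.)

(15.4, 38.2) — d² to each: Sigma:821.65, Juno:155.24, Vega:323.01 → nearest is Juno
(28.6, 29.5) — d² to each: Sigma:914.92, Juno:94.25, Vega:796.68 → nearest is Juno
(30.9, 5.9) — d² to each: Sigma:759.61, Juno:552.5, Vega:1432.01 → nearest is Juno
(31.3, 16.5) — d² to each: Sigma:766.45, Juno:239.62, Vega:1094.05 → nearest is Juno
(28.8, 19) — d² to each: Sigma:665.45, Juno:143.12, Vega:893.05 → nearest is Juno
0 of the 5 points have Vega as nearest.

0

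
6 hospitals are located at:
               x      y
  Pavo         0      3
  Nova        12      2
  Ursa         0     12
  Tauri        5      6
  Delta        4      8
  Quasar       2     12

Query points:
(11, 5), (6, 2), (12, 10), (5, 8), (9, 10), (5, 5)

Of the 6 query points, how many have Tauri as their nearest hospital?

2

(11, 5) — d² to each: Pavo:125, Nova:10, Ursa:170, Tauri:37, Delta:58, Quasar:130 → nearest is Nova
(6, 2) — d² to each: Pavo:37, Nova:36, Ursa:136, Tauri:17, Delta:40, Quasar:116 → nearest is Tauri
(12, 10) — d² to each: Pavo:193, Nova:64, Ursa:148, Tauri:65, Delta:68, Quasar:104 → nearest is Nova
(5, 8) — d² to each: Pavo:50, Nova:85, Ursa:41, Tauri:4, Delta:1, Quasar:25 → nearest is Delta
(9, 10) — d² to each: Pavo:130, Nova:73, Ursa:85, Tauri:32, Delta:29, Quasar:53 → nearest is Delta
(5, 5) — d² to each: Pavo:29, Nova:58, Ursa:74, Tauri:1, Delta:10, Quasar:58 → nearest is Tauri
2 of the 6 points have Tauri as nearest.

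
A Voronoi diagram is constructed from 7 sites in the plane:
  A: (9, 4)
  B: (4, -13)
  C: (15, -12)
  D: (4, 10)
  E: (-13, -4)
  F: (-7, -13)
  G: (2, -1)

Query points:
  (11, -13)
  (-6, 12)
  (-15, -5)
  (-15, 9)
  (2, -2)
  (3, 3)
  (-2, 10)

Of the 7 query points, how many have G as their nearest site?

(11, -13) — d² to each: A:293, B:49, C:17, D:578, E:657, F:324, G:225 → nearest is C
(-6, 12) — d² to each: A:289, B:725, C:1017, D:104, E:305, F:626, G:233 → nearest is D
(-15, -5) — d² to each: A:657, B:425, C:949, D:586, E:5, F:128, G:305 → nearest is E
(-15, 9) — d² to each: A:601, B:845, C:1341, D:362, E:173, F:548, G:389 → nearest is E
(2, -2) — d² to each: A:85, B:125, C:269, D:148, E:229, F:202, G:1 → nearest is G
(3, 3) — d² to each: A:37, B:257, C:369, D:50, E:305, F:356, G:17 → nearest is G
(-2, 10) — d² to each: A:157, B:565, C:773, D:36, E:317, F:554, G:137 → nearest is D
2 of the 7 points have G as nearest.

2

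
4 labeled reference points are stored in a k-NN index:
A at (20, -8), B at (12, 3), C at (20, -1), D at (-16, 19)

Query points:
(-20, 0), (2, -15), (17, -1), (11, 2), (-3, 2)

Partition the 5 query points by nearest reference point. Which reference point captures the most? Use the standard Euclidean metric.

B

(-20, 0) — d² to each: A:1664, B:1033, C:1601, D:377 → nearest is D
(2, -15) — d² to each: A:373, B:424, C:520, D:1480 → nearest is A
(17, -1) — d² to each: A:58, B:41, C:9, D:1489 → nearest is C
(11, 2) — d² to each: A:181, B:2, C:90, D:1018 → nearest is B
(-3, 2) — d² to each: A:629, B:226, C:538, D:458 → nearest is B
Tally — A:1, B:2, C:1, D:1. B captures the most (2).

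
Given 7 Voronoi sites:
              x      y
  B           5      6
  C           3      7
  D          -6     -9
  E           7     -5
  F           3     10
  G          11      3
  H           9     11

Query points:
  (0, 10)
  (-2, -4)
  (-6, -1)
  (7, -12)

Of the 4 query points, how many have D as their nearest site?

2

(0, 10) — d² to each: B:41, C:18, D:397, E:274, F:9, G:170, H:82 → nearest is F
(-2, -4) — d² to each: B:149, C:146, D:41, E:82, F:221, G:218, H:346 → nearest is D
(-6, -1) — d² to each: B:170, C:145, D:64, E:185, F:202, G:305, H:369 → nearest is D
(7, -12) — d² to each: B:328, C:377, D:178, E:49, F:500, G:241, H:533 → nearest is E
2 of the 4 points have D as nearest.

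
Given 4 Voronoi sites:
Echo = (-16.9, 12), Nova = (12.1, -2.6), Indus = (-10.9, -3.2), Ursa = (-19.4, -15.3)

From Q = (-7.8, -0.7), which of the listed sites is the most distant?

Squared Euclidean distances:
d²(Q, Echo) = (-7.8−(-16.9))² + (-0.7−12)² = 82.81 + 161.29 = 244.1
d²(Q, Nova) = (-7.8−12.1)² + (-0.7−(-2.6))² = 396.01 + 3.61 = 399.62
d²(Q, Indus) = (-7.8−(-10.9))² + (-0.7−(-3.2))² = 9.61 + 6.25 = 15.86
d²(Q, Ursa) = (-7.8−(-19.4))² + (-0.7−(-15.3))² = 134.56 + 213.16 = 347.72
The largest is to Nova.

Nova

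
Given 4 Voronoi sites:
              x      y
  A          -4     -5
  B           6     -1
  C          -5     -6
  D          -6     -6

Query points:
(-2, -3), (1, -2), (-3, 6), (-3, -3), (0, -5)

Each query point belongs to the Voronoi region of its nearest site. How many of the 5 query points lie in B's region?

1

(-2, -3) — d² to each: A:8, B:68, C:18, D:25 → nearest is A
(1, -2) — d² to each: A:34, B:26, C:52, D:65 → nearest is B
(-3, 6) — d² to each: A:122, B:130, C:148, D:153 → nearest is A
(-3, -3) — d² to each: A:5, B:85, C:13, D:18 → nearest is A
(0, -5) — d² to each: A:16, B:52, C:26, D:37 → nearest is A
1 of the 5 points has B as nearest.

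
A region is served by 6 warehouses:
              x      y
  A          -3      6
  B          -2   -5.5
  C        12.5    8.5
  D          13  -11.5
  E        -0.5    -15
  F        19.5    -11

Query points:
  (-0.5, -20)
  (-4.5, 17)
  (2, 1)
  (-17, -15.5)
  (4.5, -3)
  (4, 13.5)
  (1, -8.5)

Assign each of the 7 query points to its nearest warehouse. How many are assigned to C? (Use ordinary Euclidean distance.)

1

(-0.5, -20) — d² to each: A:682.25, B:212.5, C:981.25, D:254.5, E:25, F:481 → nearest is E
(-4.5, 17) — d² to each: A:123.25, B:512.5, C:361.25, D:1118.5, E:1040, F:1360 → nearest is A
(2, 1) — d² to each: A:50, B:58.25, C:166.5, D:277.25, E:262.25, F:450.25 → nearest is A
(-17, -15.5) — d² to each: A:658.25, B:325, C:1446.25, D:916, E:272.5, F:1352.5 → nearest is E
(4.5, -3) — d² to each: A:137.25, B:48.5, C:196.25, D:144.5, E:169, F:289 → nearest is B
(4, 13.5) — d² to each: A:105.25, B:397, C:97.25, D:706, E:832.5, F:840.5 → nearest is C
(1, -8.5) — d² to each: A:226.25, B:18, C:421.25, D:153, E:44.5, F:348.5 → nearest is B
1 of the 7 points has C as nearest.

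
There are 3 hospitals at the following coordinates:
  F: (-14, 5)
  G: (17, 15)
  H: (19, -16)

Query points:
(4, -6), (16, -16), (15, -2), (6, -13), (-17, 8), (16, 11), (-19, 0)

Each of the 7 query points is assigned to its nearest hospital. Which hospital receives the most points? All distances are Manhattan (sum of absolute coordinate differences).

H

(4, -6) — d to each: F:29, G:34, H:25 → nearest is H
(16, -16) — d to each: F:51, G:32, H:3 → nearest is H
(15, -2) — d to each: F:36, G:19, H:18 → nearest is H
(6, -13) — d to each: F:38, G:39, H:16 → nearest is H
(-17, 8) — d to each: F:6, G:41, H:60 → nearest is F
(16, 11) — d to each: F:36, G:5, H:30 → nearest is G
(-19, 0) — d to each: F:10, G:51, H:54 → nearest is F
Tally — F:2, G:1, H:4. H captures the most (4).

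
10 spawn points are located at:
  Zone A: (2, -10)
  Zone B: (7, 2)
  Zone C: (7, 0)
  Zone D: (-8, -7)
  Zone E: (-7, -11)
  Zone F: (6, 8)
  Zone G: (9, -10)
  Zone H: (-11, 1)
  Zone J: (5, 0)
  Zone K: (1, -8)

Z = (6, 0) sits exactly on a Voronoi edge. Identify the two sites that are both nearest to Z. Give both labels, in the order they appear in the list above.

Squared distances from Z to each site:
d²(Z, Zone A) = (6−2)² + (0−(-10))² = 16 + 100 = 116
d²(Z, Zone B) = (6−7)² + (0−2)² = 1 + 4 = 5
d²(Z, Zone C) = (6−7)² + (0−0)² = 1 + 0 = 1
d²(Z, Zone D) = (6−(-8))² + (0−(-7))² = 196 + 49 = 245
d²(Z, Zone E) = (6−(-7))² + (0−(-11))² = 169 + 121 = 290
d²(Z, Zone F) = (6−6)² + (0−8)² = 0 + 64 = 64
d²(Z, Zone G) = (6−9)² + (0−(-10))² = 9 + 100 = 109
d²(Z, Zone H) = (6−(-11))² + (0−1)² = 289 + 1 = 290
d²(Z, Zone J) = (6−5)² + (0−0)² = 1 + 0 = 1
d²(Z, Zone K) = (6−1)² + (0−(-8))² = 25 + 64 = 89
Z is equidistant from Zone C and Zone J (both at squared distance 1), and every other site is strictly farther — so Z lies on the Zone C–Zone J Voronoi edge.

Zone C and Zone J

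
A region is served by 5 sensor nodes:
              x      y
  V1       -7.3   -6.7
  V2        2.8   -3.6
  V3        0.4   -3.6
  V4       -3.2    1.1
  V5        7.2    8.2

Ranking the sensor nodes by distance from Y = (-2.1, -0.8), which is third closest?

Squared Euclidean distances:
|YV1|² = (-2.1−(-7.3))² + (-0.8−(-6.7))² = 27.04 + 34.81 = 61.85
|YV2|² = (-2.1−2.8)² + (-0.8−(-3.6))² = 24.01 + 7.84 = 31.85
|YV3|² = (-2.1−0.4)² + (-0.8−(-3.6))² = 6.25 + 7.84 = 14.09
|YV4|² = (-2.1−(-3.2))² + (-0.8−1.1)² = 1.21 + 3.61 = 4.82
|YV5|² = (-2.1−7.2)² + (-0.8−8.2)² = 86.49 + 81 = 167.49
Sorted ascending: V4, V3, V2, V1, … — the third-nearest is V2.

V2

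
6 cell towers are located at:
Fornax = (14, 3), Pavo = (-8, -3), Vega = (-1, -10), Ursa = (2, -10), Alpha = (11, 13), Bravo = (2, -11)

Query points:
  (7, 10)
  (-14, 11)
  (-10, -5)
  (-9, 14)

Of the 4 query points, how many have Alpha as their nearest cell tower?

1

(7, 10) — d² to each: Fornax:98, Pavo:394, Vega:464, Ursa:425, Alpha:25, Bravo:466 → nearest is Alpha
(-14, 11) — d² to each: Fornax:848, Pavo:232, Vega:610, Ursa:697, Alpha:629, Bravo:740 → nearest is Pavo
(-10, -5) — d² to each: Fornax:640, Pavo:8, Vega:106, Ursa:169, Alpha:765, Bravo:180 → nearest is Pavo
(-9, 14) — d² to each: Fornax:650, Pavo:290, Vega:640, Ursa:697, Alpha:401, Bravo:746 → nearest is Pavo
1 of the 4 points has Alpha as nearest.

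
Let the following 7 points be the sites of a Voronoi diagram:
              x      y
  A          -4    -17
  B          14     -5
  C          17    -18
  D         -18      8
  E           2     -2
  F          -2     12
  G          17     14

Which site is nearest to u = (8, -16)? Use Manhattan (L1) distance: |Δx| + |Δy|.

d(u,A) = |8−(-4)| + |-16−(-17)| = 12 + 1 = 13
d(u,B) = |8−14| + |-16−(-5)| = 6 + 11 = 17
d(u,C) = |8−17| + |-16−(-18)| = 9 + 2 = 11
d(u,D) = |8−(-18)| + |-16−8| = 26 + 24 = 50
d(u,E) = |8−2| + |-16−(-2)| = 6 + 14 = 20
d(u,F) = |8−(-2)| + |-16−12| = 10 + 28 = 38
d(u,G) = |8−17| + |-16−14| = 9 + 30 = 39
C is nearest.

C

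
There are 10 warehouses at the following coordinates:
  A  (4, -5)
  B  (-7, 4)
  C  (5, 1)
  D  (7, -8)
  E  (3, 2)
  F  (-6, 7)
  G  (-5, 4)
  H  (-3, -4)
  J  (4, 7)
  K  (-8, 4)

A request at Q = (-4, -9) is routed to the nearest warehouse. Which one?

H

Since √ is increasing, it suffices to compare squared distances:
|QA|² = (-4−4)² + (-9−(-5))² = 64 + 16 = 80
|QB|² = (-4−(-7))² + (-9−4)² = 9 + 169 = 178
|QC|² = (-4−5)² + (-9−1)² = 81 + 100 = 181
|QD|² = (-4−7)² + (-9−(-8))² = 121 + 1 = 122
|QE|² = (-4−3)² + (-9−2)² = 49 + 121 = 170
|QF|² = (-4−(-6))² + (-9−7)² = 4 + 256 = 260
|QG|² = (-4−(-5))² + (-9−4)² = 1 + 169 = 170
|QH|² = (-4−(-3))² + (-9−(-4))² = 1 + 25 = 26
|QJ|² = (-4−4)² + (-9−7)² = 64 + 256 = 320
|QK|² = (-4−(-8))² + (-9−4)² = 16 + 169 = 185
The smallest is to H, so Q lies in the Voronoi region of H.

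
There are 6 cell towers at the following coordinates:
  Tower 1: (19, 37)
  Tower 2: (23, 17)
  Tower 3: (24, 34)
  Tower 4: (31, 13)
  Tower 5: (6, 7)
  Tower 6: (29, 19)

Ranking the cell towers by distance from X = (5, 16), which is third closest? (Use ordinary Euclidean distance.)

Tower 6

Compare squared distances (the ordering matches that of the actual distances):
d²(X, Tower 1) = (5−19)² + (16−37)² = 196 + 441 = 637
d²(X, Tower 2) = (5−23)² + (16−17)² = 324 + 1 = 325
d²(X, Tower 3) = (5−24)² + (16−34)² = 361 + 324 = 685
d²(X, Tower 4) = (5−31)² + (16−13)² = 676 + 9 = 685
d²(X, Tower 5) = (5−6)² + (16−7)² = 1 + 81 = 82
d²(X, Tower 6) = (5−29)² + (16−19)² = 576 + 9 = 585
Sorted ascending: Tower 5, Tower 2, Tower 6, Tower 1, … — the third-nearest is Tower 6.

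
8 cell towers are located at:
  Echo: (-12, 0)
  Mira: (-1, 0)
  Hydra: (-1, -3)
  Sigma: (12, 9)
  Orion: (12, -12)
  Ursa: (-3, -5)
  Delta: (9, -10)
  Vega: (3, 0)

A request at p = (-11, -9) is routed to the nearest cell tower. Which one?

Squared Euclidean distances:
d²(p, Echo) = 1 + 81 = 82
d²(p, Mira) = 100 + 81 = 181
d²(p, Hydra) = 100 + 36 = 136
d²(p, Sigma) = 529 + 324 = 853
d²(p, Orion) = 529 + 9 = 538
d²(p, Ursa) = 64 + 16 = 80
d²(p, Delta) = 400 + 1 = 401
d²(p, Vega) = 196 + 81 = 277
Ursa is nearest.

Ursa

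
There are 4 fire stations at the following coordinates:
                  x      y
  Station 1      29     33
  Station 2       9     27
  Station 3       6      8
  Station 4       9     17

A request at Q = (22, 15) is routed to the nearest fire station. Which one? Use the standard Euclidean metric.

Station 4

Since √ is increasing, it suffices to compare squared distances:
d²(Q, Station 1) = (22−29)² + (15−33)² = 49 + 324 = 373
d²(Q, Station 2) = (22−9)² + (15−27)² = 169 + 144 = 313
d²(Q, Station 3) = (22−6)² + (15−8)² = 256 + 49 = 305
d²(Q, Station 4) = (22−9)² + (15−17)² = 169 + 4 = 173
Station 4 is nearest.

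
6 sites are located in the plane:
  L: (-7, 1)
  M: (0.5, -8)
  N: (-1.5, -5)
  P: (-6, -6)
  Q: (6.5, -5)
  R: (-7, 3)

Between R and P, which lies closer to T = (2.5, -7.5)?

P

Compare squared distances:
|TR|² = (2.5−(-7))² + (-7.5−3)² = 90.25 + 110.25 = 200.5
|TP|² = (2.5−(-6))² + (-7.5−(-6))² = 72.25 + 2.25 = 74.5
200.5 > 74.5, so P is closer.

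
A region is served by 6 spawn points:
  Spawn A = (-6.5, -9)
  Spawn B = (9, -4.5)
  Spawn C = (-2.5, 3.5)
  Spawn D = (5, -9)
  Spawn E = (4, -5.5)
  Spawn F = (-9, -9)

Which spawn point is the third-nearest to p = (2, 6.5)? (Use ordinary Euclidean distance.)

Compare squared distances (the ordering matches that of the actual distances):
d²(p, Spawn A) = (2−(-6.5))² + (6.5−(-9))² = 72.25 + 240.25 = 312.5
d²(p, Spawn B) = (2−9)² + (6.5−(-4.5))² = 49 + 121 = 170
d²(p, Spawn C) = (2−(-2.5))² + (6.5−3.5)² = 20.25 + 9 = 29.25
d²(p, Spawn D) = (2−5)² + (6.5−(-9))² = 9 + 240.25 = 249.25
d²(p, Spawn E) = (2−4)² + (6.5−(-5.5))² = 4 + 144 = 148
d²(p, Spawn F) = (2−(-9))² + (6.5−(-9))² = 121 + 240.25 = 361.25
Sorted ascending: Spawn C, Spawn E, Spawn B, Spawn D, … — the third-nearest is Spawn B.

Spawn B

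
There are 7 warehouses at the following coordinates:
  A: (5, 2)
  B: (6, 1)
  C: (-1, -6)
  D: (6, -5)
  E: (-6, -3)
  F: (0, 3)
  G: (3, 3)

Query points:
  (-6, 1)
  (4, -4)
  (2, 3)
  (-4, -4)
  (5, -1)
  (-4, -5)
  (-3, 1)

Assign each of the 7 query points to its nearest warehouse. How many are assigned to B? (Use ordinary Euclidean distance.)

1

(-6, 1) — d² to each: A:122, B:144, C:74, D:180, E:16, F:40, G:85 → nearest is E
(4, -4) — d² to each: A:37, B:29, C:29, D:5, E:101, F:65, G:50 → nearest is D
(2, 3) — d² to each: A:10, B:20, C:90, D:80, E:100, F:4, G:1 → nearest is G
(-4, -4) — d² to each: A:117, B:125, C:13, D:101, E:5, F:65, G:98 → nearest is E
(5, -1) — d² to each: A:9, B:5, C:61, D:17, E:125, F:41, G:20 → nearest is B
(-4, -5) — d² to each: A:130, B:136, C:10, D:100, E:8, F:80, G:113 → nearest is E
(-3, 1) — d² to each: A:65, B:81, C:53, D:117, E:25, F:13, G:40 → nearest is F
1 of the 7 points has B as nearest.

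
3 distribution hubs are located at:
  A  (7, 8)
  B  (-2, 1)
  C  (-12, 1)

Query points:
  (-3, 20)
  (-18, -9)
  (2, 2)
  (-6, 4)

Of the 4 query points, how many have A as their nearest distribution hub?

1

(-3, 20) — d² to each: A:244, B:362, C:442 → nearest is A
(-18, -9) — d² to each: A:914, B:356, C:136 → nearest is C
(2, 2) — d² to each: A:61, B:17, C:197 → nearest is B
(-6, 4) — d² to each: A:185, B:25, C:45 → nearest is B
1 of the 4 points has A as nearest.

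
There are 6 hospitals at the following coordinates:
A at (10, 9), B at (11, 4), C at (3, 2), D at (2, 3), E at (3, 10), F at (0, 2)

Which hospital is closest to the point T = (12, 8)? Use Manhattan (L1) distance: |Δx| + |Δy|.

d(T,A) = 2 + 1 = 3
d(T,B) = 1 + 4 = 5
d(T,C) = 9 + 6 = 15
d(T,D) = 10 + 5 = 15
d(T,E) = 9 + 2 = 11
d(T,F) = 12 + 6 = 18
A is nearest.

A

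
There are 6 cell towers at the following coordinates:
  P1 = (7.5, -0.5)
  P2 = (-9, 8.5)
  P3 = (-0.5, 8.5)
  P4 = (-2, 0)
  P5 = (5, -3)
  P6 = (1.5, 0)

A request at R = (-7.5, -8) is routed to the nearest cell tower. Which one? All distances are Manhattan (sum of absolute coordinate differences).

P4

d(R,P1) = |-7.5−7.5| + |-8−(-0.5)| = 15 + 7.5 = 22.5
d(R,P2) = |-7.5−(-9)| + |-8−8.5| = 1.5 + 16.5 = 18
d(R,P3) = |-7.5−(-0.5)| + |-8−8.5| = 7 + 16.5 = 23.5
d(R,P4) = |-7.5−(-2)| + |-8−0| = 5.5 + 8 = 13.5
d(R,P5) = |-7.5−5| + |-8−(-3)| = 12.5 + 5 = 17.5
d(R,P6) = |-7.5−1.5| + |-8−0| = 9 + 8 = 17
The smallest is to P4, so R lies in the Voronoi region of P4.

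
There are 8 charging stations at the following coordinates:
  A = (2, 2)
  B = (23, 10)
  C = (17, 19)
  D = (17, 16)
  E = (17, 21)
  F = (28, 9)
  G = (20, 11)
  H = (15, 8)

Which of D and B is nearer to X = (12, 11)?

D

Compare squared distances:
|XD|² = (12−17)² + (11−16)² = 25 + 25 = 50
|XB|² = (12−23)² + (11−10)² = 121 + 1 = 122
50 < 122, so D is closer.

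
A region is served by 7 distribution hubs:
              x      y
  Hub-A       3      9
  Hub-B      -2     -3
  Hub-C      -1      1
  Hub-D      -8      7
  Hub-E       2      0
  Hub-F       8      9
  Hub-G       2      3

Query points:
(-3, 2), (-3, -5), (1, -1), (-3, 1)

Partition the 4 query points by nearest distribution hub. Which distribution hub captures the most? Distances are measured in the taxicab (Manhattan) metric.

(-3, 2) — d to each: Hub-A:13, Hub-B:6, Hub-C:3, Hub-D:10, Hub-E:7, Hub-F:18, Hub-G:6 → nearest is Hub-C
(-3, -5) — d to each: Hub-A:20, Hub-B:3, Hub-C:8, Hub-D:17, Hub-E:10, Hub-F:25, Hub-G:13 → nearest is Hub-B
(1, -1) — d to each: Hub-A:12, Hub-B:5, Hub-C:4, Hub-D:17, Hub-E:2, Hub-F:17, Hub-G:5 → nearest is Hub-E
(-3, 1) — d to each: Hub-A:14, Hub-B:5, Hub-C:2, Hub-D:11, Hub-E:6, Hub-F:19, Hub-G:7 → nearest is Hub-C
Tally — Hub-B:1, Hub-C:2, Hub-E:1. Hub-C captures the most (2).

Hub-C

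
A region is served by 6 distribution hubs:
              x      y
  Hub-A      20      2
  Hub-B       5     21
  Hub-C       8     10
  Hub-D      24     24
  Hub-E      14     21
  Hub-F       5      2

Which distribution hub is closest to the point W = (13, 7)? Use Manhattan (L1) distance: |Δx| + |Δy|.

d(W, Hub-A) = |13−20| + |7−2| = 7 + 5 = 12
d(W, Hub-B) = |13−5| + |7−21| = 8 + 14 = 22
d(W, Hub-C) = |13−8| + |7−10| = 5 + 3 = 8
d(W, Hub-D) = |13−24| + |7−24| = 11 + 17 = 28
d(W, Hub-E) = |13−14| + |7−21| = 1 + 14 = 15
d(W, Hub-F) = |13−5| + |7−2| = 8 + 5 = 13
Hub-C is nearest.

Hub-C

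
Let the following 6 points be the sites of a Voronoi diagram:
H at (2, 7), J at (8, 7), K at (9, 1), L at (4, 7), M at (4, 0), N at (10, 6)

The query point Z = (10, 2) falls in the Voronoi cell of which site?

Squared Euclidean distances:
|ZH|² = 64 + 25 = 89
|ZJ|² = 4 + 25 = 29
|ZK|² = 1 + 1 = 2
|ZL|² = 36 + 25 = 61
|ZM|² = 36 + 4 = 40
|ZN|² = 0 + 16 = 16
K is nearest.

K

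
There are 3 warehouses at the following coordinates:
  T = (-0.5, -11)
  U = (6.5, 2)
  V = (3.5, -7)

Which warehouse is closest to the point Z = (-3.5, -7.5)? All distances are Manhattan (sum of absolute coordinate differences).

T

d(Z,T) = |-3.5−(-0.5)| + |-7.5−(-11)| = 3 + 3.5 = 6.5
d(Z,U) = |-3.5−6.5| + |-7.5−2| = 10 + 9.5 = 19.5
d(Z,V) = |-3.5−3.5| + |-7.5−(-7)| = 7 + 0.5 = 7.5
T is nearest.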